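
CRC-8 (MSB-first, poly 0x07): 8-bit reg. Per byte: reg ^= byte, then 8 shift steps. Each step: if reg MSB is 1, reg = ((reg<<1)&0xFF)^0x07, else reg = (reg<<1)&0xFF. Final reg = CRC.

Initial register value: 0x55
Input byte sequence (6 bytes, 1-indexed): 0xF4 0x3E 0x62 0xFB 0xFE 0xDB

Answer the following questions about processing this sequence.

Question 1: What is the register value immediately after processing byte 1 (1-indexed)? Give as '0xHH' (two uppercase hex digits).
After byte 1 (0xF4): reg=0x6E

Answer: 0x6E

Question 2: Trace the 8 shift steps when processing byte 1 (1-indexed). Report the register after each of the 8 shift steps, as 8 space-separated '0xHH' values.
Answer: 0x45 0x8A 0x13 0x26 0x4C 0x98 0x37 0x6E

Derivation:
Register before byte 1: 0x55
After XOR with byte 0xF4: 0xA1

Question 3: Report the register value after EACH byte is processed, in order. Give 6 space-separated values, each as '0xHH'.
0x6E 0xB7 0x25 0x14 0x98 0xCE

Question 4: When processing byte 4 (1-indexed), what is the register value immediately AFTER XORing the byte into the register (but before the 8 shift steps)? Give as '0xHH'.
Answer: 0xDE

Derivation:
Register before byte 4: 0x25
Byte 4: 0xFB
0x25 XOR 0xFB = 0xDE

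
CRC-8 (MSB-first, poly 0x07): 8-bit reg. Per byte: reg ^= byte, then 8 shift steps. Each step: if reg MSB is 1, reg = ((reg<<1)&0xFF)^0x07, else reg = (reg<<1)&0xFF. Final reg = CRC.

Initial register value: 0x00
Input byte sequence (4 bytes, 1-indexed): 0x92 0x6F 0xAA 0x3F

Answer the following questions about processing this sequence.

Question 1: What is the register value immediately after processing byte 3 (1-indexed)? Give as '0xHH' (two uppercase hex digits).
Answer: 0x16

Derivation:
After byte 1 (0x92): reg=0xF7
After byte 2 (0x6F): reg=0xC1
After byte 3 (0xAA): reg=0x16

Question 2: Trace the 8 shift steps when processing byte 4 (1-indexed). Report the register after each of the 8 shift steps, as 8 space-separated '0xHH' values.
Answer: 0x52 0xA4 0x4F 0x9E 0x3B 0x76 0xEC 0xDF

Derivation:
After byte 1 (0x92): reg=0xF7
After byte 2 (0x6F): reg=0xC1
After byte 3 (0xAA): reg=0x16
Register before byte 4: 0x16
After XOR with byte 0x3F: 0x29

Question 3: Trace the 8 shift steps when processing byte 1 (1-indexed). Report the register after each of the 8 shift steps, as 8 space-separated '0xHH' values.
Answer: 0x23 0x46 0x8C 0x1F 0x3E 0x7C 0xF8 0xF7

Derivation:
Register before byte 1: 0x00
After XOR with byte 0x92: 0x92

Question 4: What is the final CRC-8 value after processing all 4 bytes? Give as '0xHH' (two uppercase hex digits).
After byte 1 (0x92): reg=0xF7
After byte 2 (0x6F): reg=0xC1
After byte 3 (0xAA): reg=0x16
After byte 4 (0x3F): reg=0xDF

Answer: 0xDF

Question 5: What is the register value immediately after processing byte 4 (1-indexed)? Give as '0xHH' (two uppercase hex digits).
After byte 1 (0x92): reg=0xF7
After byte 2 (0x6F): reg=0xC1
After byte 3 (0xAA): reg=0x16
After byte 4 (0x3F): reg=0xDF

Answer: 0xDF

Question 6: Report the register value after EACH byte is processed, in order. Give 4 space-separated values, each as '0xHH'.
0xF7 0xC1 0x16 0xDF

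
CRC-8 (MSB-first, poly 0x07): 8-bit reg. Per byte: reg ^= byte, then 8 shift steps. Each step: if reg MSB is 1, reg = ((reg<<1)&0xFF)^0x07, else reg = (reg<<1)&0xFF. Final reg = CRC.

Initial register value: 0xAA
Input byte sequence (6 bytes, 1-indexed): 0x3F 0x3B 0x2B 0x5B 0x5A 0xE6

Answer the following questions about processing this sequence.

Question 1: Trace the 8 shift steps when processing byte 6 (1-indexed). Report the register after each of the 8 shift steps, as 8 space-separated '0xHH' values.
Answer: 0x70 0xE0 0xC7 0x89 0x15 0x2A 0x54 0xA8

Derivation:
After byte 1 (0x3F): reg=0xE2
After byte 2 (0x3B): reg=0x01
After byte 3 (0x2B): reg=0xD6
After byte 4 (0x5B): reg=0xAA
After byte 5 (0x5A): reg=0xDE
Register before byte 6: 0xDE
After XOR with byte 0xE6: 0x38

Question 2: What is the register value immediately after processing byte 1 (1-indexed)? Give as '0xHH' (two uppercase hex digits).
After byte 1 (0x3F): reg=0xE2

Answer: 0xE2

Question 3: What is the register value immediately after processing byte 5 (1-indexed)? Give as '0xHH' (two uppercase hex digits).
Answer: 0xDE

Derivation:
After byte 1 (0x3F): reg=0xE2
After byte 2 (0x3B): reg=0x01
After byte 3 (0x2B): reg=0xD6
After byte 4 (0x5B): reg=0xAA
After byte 5 (0x5A): reg=0xDE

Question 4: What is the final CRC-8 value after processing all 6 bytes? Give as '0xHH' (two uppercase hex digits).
Answer: 0xA8

Derivation:
After byte 1 (0x3F): reg=0xE2
After byte 2 (0x3B): reg=0x01
After byte 3 (0x2B): reg=0xD6
After byte 4 (0x5B): reg=0xAA
After byte 5 (0x5A): reg=0xDE
After byte 6 (0xE6): reg=0xA8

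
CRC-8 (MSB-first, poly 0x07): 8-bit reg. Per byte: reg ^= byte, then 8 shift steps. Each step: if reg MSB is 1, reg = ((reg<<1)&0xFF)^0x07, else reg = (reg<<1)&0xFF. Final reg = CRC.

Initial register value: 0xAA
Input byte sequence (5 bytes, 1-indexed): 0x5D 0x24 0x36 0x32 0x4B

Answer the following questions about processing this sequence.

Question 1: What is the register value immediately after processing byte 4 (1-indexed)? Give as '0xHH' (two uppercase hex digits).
After byte 1 (0x5D): reg=0xCB
After byte 2 (0x24): reg=0x83
After byte 3 (0x36): reg=0x02
After byte 4 (0x32): reg=0x90

Answer: 0x90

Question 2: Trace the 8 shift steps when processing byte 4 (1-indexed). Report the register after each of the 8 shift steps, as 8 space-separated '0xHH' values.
After byte 1 (0x5D): reg=0xCB
After byte 2 (0x24): reg=0x83
After byte 3 (0x36): reg=0x02
Register before byte 4: 0x02
After XOR with byte 0x32: 0x30

Answer: 0x60 0xC0 0x87 0x09 0x12 0x24 0x48 0x90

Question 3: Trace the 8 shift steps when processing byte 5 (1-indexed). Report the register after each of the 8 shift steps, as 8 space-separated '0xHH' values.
After byte 1 (0x5D): reg=0xCB
After byte 2 (0x24): reg=0x83
After byte 3 (0x36): reg=0x02
After byte 4 (0x32): reg=0x90
Register before byte 5: 0x90
After XOR with byte 0x4B: 0xDB

Answer: 0xB1 0x65 0xCA 0x93 0x21 0x42 0x84 0x0F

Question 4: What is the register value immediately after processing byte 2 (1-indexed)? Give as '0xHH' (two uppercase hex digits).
Answer: 0x83

Derivation:
After byte 1 (0x5D): reg=0xCB
After byte 2 (0x24): reg=0x83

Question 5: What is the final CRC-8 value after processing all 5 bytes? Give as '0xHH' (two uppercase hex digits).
Answer: 0x0F

Derivation:
After byte 1 (0x5D): reg=0xCB
After byte 2 (0x24): reg=0x83
After byte 3 (0x36): reg=0x02
After byte 4 (0x32): reg=0x90
After byte 5 (0x4B): reg=0x0F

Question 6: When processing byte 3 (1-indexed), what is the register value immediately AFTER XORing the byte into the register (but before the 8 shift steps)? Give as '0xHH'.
Answer: 0xB5

Derivation:
Register before byte 3: 0x83
Byte 3: 0x36
0x83 XOR 0x36 = 0xB5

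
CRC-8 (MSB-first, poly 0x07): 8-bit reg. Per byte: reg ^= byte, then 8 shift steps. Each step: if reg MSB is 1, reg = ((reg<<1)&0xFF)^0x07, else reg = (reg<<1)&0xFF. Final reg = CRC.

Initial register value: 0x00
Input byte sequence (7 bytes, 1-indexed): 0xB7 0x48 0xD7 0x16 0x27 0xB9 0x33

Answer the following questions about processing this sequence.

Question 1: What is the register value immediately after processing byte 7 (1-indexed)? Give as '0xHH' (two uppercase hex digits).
Answer: 0xBB

Derivation:
After byte 1 (0xB7): reg=0x0C
After byte 2 (0x48): reg=0xDB
After byte 3 (0xD7): reg=0x24
After byte 4 (0x16): reg=0x9E
After byte 5 (0x27): reg=0x26
After byte 6 (0xB9): reg=0xD4
After byte 7 (0x33): reg=0xBB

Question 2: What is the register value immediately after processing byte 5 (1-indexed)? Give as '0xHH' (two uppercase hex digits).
After byte 1 (0xB7): reg=0x0C
After byte 2 (0x48): reg=0xDB
After byte 3 (0xD7): reg=0x24
After byte 4 (0x16): reg=0x9E
After byte 5 (0x27): reg=0x26

Answer: 0x26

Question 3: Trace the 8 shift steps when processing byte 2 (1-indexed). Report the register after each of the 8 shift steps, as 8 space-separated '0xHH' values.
Answer: 0x88 0x17 0x2E 0x5C 0xB8 0x77 0xEE 0xDB

Derivation:
After byte 1 (0xB7): reg=0x0C
Register before byte 2: 0x0C
After XOR with byte 0x48: 0x44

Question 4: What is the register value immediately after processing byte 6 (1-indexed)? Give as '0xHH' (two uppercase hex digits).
Answer: 0xD4

Derivation:
After byte 1 (0xB7): reg=0x0C
After byte 2 (0x48): reg=0xDB
After byte 3 (0xD7): reg=0x24
After byte 4 (0x16): reg=0x9E
After byte 5 (0x27): reg=0x26
After byte 6 (0xB9): reg=0xD4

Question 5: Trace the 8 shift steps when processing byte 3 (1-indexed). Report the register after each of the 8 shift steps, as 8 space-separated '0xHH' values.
Answer: 0x18 0x30 0x60 0xC0 0x87 0x09 0x12 0x24

Derivation:
After byte 1 (0xB7): reg=0x0C
After byte 2 (0x48): reg=0xDB
Register before byte 3: 0xDB
After XOR with byte 0xD7: 0x0C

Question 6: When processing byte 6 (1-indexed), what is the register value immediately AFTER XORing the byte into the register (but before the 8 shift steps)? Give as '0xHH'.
Answer: 0x9F

Derivation:
Register before byte 6: 0x26
Byte 6: 0xB9
0x26 XOR 0xB9 = 0x9F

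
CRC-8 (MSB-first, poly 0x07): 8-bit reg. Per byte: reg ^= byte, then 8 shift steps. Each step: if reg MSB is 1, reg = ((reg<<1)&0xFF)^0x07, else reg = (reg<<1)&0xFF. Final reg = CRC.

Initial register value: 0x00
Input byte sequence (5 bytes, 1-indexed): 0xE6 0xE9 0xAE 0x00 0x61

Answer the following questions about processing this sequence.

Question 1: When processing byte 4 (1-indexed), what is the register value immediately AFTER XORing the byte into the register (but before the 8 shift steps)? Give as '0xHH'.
Answer: 0x0E

Derivation:
Register before byte 4: 0x0E
Byte 4: 0x00
0x0E XOR 0x00 = 0x0E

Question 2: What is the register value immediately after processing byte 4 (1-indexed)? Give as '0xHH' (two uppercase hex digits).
After byte 1 (0xE6): reg=0xBC
After byte 2 (0xE9): reg=0xAC
After byte 3 (0xAE): reg=0x0E
After byte 4 (0x00): reg=0x2A

Answer: 0x2A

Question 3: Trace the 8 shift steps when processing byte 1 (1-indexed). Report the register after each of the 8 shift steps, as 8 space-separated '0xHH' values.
Answer: 0xCB 0x91 0x25 0x4A 0x94 0x2F 0x5E 0xBC

Derivation:
Register before byte 1: 0x00
After XOR with byte 0xE6: 0xE6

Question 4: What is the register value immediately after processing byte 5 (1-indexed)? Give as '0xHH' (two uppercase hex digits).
After byte 1 (0xE6): reg=0xBC
After byte 2 (0xE9): reg=0xAC
After byte 3 (0xAE): reg=0x0E
After byte 4 (0x00): reg=0x2A
After byte 5 (0x61): reg=0xF6

Answer: 0xF6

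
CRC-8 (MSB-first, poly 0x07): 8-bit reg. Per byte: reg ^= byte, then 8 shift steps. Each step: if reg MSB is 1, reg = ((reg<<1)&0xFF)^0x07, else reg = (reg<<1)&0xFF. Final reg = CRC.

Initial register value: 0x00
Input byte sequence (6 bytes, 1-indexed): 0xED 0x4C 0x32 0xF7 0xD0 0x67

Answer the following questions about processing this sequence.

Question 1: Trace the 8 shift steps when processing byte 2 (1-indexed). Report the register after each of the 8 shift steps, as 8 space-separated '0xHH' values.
Answer: 0x85 0x0D 0x1A 0x34 0x68 0xD0 0xA7 0x49

Derivation:
After byte 1 (0xED): reg=0x8D
Register before byte 2: 0x8D
After XOR with byte 0x4C: 0xC1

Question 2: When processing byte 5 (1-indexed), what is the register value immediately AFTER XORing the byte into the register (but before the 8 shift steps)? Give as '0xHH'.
Register before byte 5: 0xFE
Byte 5: 0xD0
0xFE XOR 0xD0 = 0x2E

Answer: 0x2E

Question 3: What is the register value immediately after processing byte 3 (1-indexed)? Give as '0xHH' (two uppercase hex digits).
After byte 1 (0xED): reg=0x8D
After byte 2 (0x4C): reg=0x49
After byte 3 (0x32): reg=0x66

Answer: 0x66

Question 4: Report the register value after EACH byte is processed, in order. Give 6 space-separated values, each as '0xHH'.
0x8D 0x49 0x66 0xFE 0xCA 0x4A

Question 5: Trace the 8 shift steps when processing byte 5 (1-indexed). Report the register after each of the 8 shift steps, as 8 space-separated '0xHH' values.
Answer: 0x5C 0xB8 0x77 0xEE 0xDB 0xB1 0x65 0xCA

Derivation:
After byte 1 (0xED): reg=0x8D
After byte 2 (0x4C): reg=0x49
After byte 3 (0x32): reg=0x66
After byte 4 (0xF7): reg=0xFE
Register before byte 5: 0xFE
After XOR with byte 0xD0: 0x2E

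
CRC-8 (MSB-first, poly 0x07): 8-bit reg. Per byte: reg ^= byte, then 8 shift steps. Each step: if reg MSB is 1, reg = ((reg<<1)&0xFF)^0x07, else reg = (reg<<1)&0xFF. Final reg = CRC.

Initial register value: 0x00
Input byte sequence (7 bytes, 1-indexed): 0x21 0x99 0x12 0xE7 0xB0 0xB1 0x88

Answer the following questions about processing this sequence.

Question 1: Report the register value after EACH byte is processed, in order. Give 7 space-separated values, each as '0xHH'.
0xE7 0x7D 0x0A 0x8D 0xB3 0x0E 0x9B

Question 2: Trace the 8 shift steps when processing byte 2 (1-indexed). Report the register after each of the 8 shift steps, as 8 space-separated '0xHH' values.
Answer: 0xFC 0xFF 0xF9 0xF5 0xED 0xDD 0xBD 0x7D

Derivation:
After byte 1 (0x21): reg=0xE7
Register before byte 2: 0xE7
After XOR with byte 0x99: 0x7E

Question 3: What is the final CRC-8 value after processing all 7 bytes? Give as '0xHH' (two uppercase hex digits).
Answer: 0x9B

Derivation:
After byte 1 (0x21): reg=0xE7
After byte 2 (0x99): reg=0x7D
After byte 3 (0x12): reg=0x0A
After byte 4 (0xE7): reg=0x8D
After byte 5 (0xB0): reg=0xB3
After byte 6 (0xB1): reg=0x0E
After byte 7 (0x88): reg=0x9B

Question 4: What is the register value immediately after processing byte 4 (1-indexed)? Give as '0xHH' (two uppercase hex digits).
Answer: 0x8D

Derivation:
After byte 1 (0x21): reg=0xE7
After byte 2 (0x99): reg=0x7D
After byte 3 (0x12): reg=0x0A
After byte 4 (0xE7): reg=0x8D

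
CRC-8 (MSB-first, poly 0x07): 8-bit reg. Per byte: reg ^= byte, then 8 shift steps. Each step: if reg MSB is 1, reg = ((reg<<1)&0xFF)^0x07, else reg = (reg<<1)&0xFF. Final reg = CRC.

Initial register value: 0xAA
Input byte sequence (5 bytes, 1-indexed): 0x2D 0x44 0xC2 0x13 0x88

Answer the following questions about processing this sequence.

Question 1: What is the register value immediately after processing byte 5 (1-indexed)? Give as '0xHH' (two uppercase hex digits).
Answer: 0xFF

Derivation:
After byte 1 (0x2D): reg=0x9C
After byte 2 (0x44): reg=0x06
After byte 3 (0xC2): reg=0x52
After byte 4 (0x13): reg=0xC0
After byte 5 (0x88): reg=0xFF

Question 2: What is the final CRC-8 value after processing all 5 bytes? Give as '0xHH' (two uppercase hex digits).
After byte 1 (0x2D): reg=0x9C
After byte 2 (0x44): reg=0x06
After byte 3 (0xC2): reg=0x52
After byte 4 (0x13): reg=0xC0
After byte 5 (0x88): reg=0xFF

Answer: 0xFF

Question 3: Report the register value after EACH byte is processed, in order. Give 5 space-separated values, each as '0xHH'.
0x9C 0x06 0x52 0xC0 0xFF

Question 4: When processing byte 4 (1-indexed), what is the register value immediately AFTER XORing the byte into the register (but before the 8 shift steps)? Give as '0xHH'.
Register before byte 4: 0x52
Byte 4: 0x13
0x52 XOR 0x13 = 0x41

Answer: 0x41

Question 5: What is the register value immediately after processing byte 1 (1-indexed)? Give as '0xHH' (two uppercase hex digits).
Answer: 0x9C

Derivation:
After byte 1 (0x2D): reg=0x9C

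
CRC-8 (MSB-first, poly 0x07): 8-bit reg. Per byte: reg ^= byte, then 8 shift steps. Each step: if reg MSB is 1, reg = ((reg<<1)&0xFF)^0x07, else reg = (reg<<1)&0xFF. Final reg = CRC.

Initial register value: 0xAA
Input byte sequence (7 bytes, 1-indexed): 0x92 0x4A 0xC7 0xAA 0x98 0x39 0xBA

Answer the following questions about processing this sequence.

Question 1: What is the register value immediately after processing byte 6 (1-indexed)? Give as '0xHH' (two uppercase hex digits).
After byte 1 (0x92): reg=0xA8
After byte 2 (0x4A): reg=0xA0
After byte 3 (0xC7): reg=0x32
After byte 4 (0xAA): reg=0xC1
After byte 5 (0x98): reg=0x88
After byte 6 (0x39): reg=0x1E

Answer: 0x1E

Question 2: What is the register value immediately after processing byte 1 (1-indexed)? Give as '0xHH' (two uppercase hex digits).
After byte 1 (0x92): reg=0xA8

Answer: 0xA8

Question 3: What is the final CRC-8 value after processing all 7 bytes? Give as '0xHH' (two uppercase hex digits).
After byte 1 (0x92): reg=0xA8
After byte 2 (0x4A): reg=0xA0
After byte 3 (0xC7): reg=0x32
After byte 4 (0xAA): reg=0xC1
After byte 5 (0x98): reg=0x88
After byte 6 (0x39): reg=0x1E
After byte 7 (0xBA): reg=0x75

Answer: 0x75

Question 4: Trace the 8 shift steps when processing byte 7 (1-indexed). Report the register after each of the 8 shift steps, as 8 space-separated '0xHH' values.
Answer: 0x4F 0x9E 0x3B 0x76 0xEC 0xDF 0xB9 0x75

Derivation:
After byte 1 (0x92): reg=0xA8
After byte 2 (0x4A): reg=0xA0
After byte 3 (0xC7): reg=0x32
After byte 4 (0xAA): reg=0xC1
After byte 5 (0x98): reg=0x88
After byte 6 (0x39): reg=0x1E
Register before byte 7: 0x1E
After XOR with byte 0xBA: 0xA4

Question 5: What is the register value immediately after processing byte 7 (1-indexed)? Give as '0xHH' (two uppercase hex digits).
After byte 1 (0x92): reg=0xA8
After byte 2 (0x4A): reg=0xA0
After byte 3 (0xC7): reg=0x32
After byte 4 (0xAA): reg=0xC1
After byte 5 (0x98): reg=0x88
After byte 6 (0x39): reg=0x1E
After byte 7 (0xBA): reg=0x75

Answer: 0x75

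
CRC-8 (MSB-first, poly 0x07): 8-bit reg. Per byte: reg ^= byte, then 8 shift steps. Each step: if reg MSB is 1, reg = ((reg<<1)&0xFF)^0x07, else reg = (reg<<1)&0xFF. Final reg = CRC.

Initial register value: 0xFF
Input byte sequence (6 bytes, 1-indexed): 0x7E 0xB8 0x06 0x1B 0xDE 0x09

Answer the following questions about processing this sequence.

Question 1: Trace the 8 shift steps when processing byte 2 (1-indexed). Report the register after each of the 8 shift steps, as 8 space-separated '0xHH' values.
Answer: 0x6C 0xD8 0xB7 0x69 0xD2 0xA3 0x41 0x82

Derivation:
After byte 1 (0x7E): reg=0x8E
Register before byte 2: 0x8E
After XOR with byte 0xB8: 0x36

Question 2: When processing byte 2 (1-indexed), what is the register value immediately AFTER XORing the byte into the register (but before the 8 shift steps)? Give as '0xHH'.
Register before byte 2: 0x8E
Byte 2: 0xB8
0x8E XOR 0xB8 = 0x36

Answer: 0x36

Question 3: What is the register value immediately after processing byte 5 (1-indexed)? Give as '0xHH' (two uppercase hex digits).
Answer: 0x74

Derivation:
After byte 1 (0x7E): reg=0x8E
After byte 2 (0xB8): reg=0x82
After byte 3 (0x06): reg=0x95
After byte 4 (0x1B): reg=0xA3
After byte 5 (0xDE): reg=0x74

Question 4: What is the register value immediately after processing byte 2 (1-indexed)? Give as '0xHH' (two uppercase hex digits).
Answer: 0x82

Derivation:
After byte 1 (0x7E): reg=0x8E
After byte 2 (0xB8): reg=0x82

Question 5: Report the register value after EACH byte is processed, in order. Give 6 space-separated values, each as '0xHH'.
0x8E 0x82 0x95 0xA3 0x74 0x74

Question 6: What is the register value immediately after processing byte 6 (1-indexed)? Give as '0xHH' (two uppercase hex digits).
Answer: 0x74

Derivation:
After byte 1 (0x7E): reg=0x8E
After byte 2 (0xB8): reg=0x82
After byte 3 (0x06): reg=0x95
After byte 4 (0x1B): reg=0xA3
After byte 5 (0xDE): reg=0x74
After byte 6 (0x09): reg=0x74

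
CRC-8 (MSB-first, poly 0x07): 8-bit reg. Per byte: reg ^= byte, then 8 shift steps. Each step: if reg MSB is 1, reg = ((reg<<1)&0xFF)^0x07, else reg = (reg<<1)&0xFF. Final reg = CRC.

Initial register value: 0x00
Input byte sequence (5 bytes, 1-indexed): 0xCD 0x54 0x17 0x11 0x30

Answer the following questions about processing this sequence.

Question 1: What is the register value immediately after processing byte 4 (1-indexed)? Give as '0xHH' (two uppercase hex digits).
After byte 1 (0xCD): reg=0x6D
After byte 2 (0x54): reg=0xAF
After byte 3 (0x17): reg=0x21
After byte 4 (0x11): reg=0x90

Answer: 0x90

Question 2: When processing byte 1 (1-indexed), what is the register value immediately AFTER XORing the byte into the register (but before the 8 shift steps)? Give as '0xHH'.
Register before byte 1: 0x00
Byte 1: 0xCD
0x00 XOR 0xCD = 0xCD

Answer: 0xCD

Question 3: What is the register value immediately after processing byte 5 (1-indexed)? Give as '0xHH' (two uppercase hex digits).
After byte 1 (0xCD): reg=0x6D
After byte 2 (0x54): reg=0xAF
After byte 3 (0x17): reg=0x21
After byte 4 (0x11): reg=0x90
After byte 5 (0x30): reg=0x69

Answer: 0x69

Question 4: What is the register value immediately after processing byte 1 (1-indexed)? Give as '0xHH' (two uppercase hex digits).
After byte 1 (0xCD): reg=0x6D

Answer: 0x6D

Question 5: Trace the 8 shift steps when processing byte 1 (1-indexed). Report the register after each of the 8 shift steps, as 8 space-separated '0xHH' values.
Register before byte 1: 0x00
After XOR with byte 0xCD: 0xCD

Answer: 0x9D 0x3D 0x7A 0xF4 0xEF 0xD9 0xB5 0x6D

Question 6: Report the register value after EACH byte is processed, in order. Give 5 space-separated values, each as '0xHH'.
0x6D 0xAF 0x21 0x90 0x69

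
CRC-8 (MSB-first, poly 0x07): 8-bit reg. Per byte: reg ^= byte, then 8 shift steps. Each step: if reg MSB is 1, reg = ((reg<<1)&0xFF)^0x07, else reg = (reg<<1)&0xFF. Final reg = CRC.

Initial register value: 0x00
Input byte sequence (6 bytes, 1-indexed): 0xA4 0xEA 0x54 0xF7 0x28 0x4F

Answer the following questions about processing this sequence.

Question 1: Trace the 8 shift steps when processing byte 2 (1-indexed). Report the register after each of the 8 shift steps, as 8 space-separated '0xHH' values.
After byte 1 (0xA4): reg=0x75
Register before byte 2: 0x75
After XOR with byte 0xEA: 0x9F

Answer: 0x39 0x72 0xE4 0xCF 0x99 0x35 0x6A 0xD4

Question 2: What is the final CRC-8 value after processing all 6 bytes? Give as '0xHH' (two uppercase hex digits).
After byte 1 (0xA4): reg=0x75
After byte 2 (0xEA): reg=0xD4
After byte 3 (0x54): reg=0x89
After byte 4 (0xF7): reg=0x7D
After byte 5 (0x28): reg=0xAC
After byte 6 (0x4F): reg=0xA7

Answer: 0xA7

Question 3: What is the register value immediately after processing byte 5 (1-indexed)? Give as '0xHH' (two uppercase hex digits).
After byte 1 (0xA4): reg=0x75
After byte 2 (0xEA): reg=0xD4
After byte 3 (0x54): reg=0x89
After byte 4 (0xF7): reg=0x7D
After byte 5 (0x28): reg=0xAC

Answer: 0xAC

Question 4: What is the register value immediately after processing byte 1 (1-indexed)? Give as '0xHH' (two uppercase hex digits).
After byte 1 (0xA4): reg=0x75

Answer: 0x75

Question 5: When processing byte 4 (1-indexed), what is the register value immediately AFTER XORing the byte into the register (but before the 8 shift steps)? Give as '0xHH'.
Register before byte 4: 0x89
Byte 4: 0xF7
0x89 XOR 0xF7 = 0x7E

Answer: 0x7E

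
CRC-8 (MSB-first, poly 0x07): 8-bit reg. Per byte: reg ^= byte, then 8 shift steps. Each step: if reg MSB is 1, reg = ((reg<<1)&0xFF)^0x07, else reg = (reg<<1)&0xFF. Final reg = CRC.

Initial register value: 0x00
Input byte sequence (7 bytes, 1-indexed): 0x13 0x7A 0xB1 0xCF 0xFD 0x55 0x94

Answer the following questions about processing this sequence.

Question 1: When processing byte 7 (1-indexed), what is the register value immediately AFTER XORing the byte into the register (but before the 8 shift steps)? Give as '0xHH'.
Register before byte 7: 0xB3
Byte 7: 0x94
0xB3 XOR 0x94 = 0x27

Answer: 0x27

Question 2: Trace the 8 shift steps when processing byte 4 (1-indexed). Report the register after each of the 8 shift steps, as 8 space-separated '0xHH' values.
Answer: 0xDB 0xB1 0x65 0xCA 0x93 0x21 0x42 0x84

Derivation:
After byte 1 (0x13): reg=0x79
After byte 2 (0x7A): reg=0x09
After byte 3 (0xB1): reg=0x21
Register before byte 4: 0x21
After XOR with byte 0xCF: 0xEE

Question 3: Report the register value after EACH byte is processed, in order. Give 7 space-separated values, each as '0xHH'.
0x79 0x09 0x21 0x84 0x68 0xB3 0xF5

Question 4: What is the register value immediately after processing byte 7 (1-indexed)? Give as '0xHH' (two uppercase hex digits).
Answer: 0xF5

Derivation:
After byte 1 (0x13): reg=0x79
After byte 2 (0x7A): reg=0x09
After byte 3 (0xB1): reg=0x21
After byte 4 (0xCF): reg=0x84
After byte 5 (0xFD): reg=0x68
After byte 6 (0x55): reg=0xB3
After byte 7 (0x94): reg=0xF5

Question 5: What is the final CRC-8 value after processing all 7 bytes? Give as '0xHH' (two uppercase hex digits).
After byte 1 (0x13): reg=0x79
After byte 2 (0x7A): reg=0x09
After byte 3 (0xB1): reg=0x21
After byte 4 (0xCF): reg=0x84
After byte 5 (0xFD): reg=0x68
After byte 6 (0x55): reg=0xB3
After byte 7 (0x94): reg=0xF5

Answer: 0xF5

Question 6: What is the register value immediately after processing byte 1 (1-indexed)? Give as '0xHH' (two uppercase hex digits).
After byte 1 (0x13): reg=0x79

Answer: 0x79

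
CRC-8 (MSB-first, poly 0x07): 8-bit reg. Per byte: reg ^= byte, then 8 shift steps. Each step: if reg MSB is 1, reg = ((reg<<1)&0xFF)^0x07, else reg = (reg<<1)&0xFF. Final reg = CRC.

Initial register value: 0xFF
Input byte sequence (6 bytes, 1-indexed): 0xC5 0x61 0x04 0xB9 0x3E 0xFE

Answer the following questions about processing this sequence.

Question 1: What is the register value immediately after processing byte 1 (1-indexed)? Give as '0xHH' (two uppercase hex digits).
Answer: 0xA6

Derivation:
After byte 1 (0xC5): reg=0xA6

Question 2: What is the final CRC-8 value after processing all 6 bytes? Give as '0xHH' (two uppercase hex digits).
Answer: 0x25

Derivation:
After byte 1 (0xC5): reg=0xA6
After byte 2 (0x61): reg=0x5B
After byte 3 (0x04): reg=0x9A
After byte 4 (0xB9): reg=0xE9
After byte 5 (0x3E): reg=0x2B
After byte 6 (0xFE): reg=0x25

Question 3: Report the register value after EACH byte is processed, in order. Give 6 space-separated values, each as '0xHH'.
0xA6 0x5B 0x9A 0xE9 0x2B 0x25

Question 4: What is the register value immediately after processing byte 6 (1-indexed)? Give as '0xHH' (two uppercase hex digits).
Answer: 0x25

Derivation:
After byte 1 (0xC5): reg=0xA6
After byte 2 (0x61): reg=0x5B
After byte 3 (0x04): reg=0x9A
After byte 4 (0xB9): reg=0xE9
After byte 5 (0x3E): reg=0x2B
After byte 6 (0xFE): reg=0x25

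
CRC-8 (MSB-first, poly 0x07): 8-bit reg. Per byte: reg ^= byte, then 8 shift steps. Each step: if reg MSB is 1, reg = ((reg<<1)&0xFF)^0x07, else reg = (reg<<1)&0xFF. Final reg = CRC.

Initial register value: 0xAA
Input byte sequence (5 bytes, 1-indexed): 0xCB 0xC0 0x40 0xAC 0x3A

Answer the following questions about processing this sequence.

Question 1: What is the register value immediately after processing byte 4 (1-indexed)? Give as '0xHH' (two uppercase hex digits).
Answer: 0xD8

Derivation:
After byte 1 (0xCB): reg=0x20
After byte 2 (0xC0): reg=0xAE
After byte 3 (0x40): reg=0x84
After byte 4 (0xAC): reg=0xD8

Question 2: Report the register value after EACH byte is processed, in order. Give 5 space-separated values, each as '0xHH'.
0x20 0xAE 0x84 0xD8 0xA0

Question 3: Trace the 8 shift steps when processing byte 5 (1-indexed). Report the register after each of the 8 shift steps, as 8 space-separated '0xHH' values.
Answer: 0xC3 0x81 0x05 0x0A 0x14 0x28 0x50 0xA0

Derivation:
After byte 1 (0xCB): reg=0x20
After byte 2 (0xC0): reg=0xAE
After byte 3 (0x40): reg=0x84
After byte 4 (0xAC): reg=0xD8
Register before byte 5: 0xD8
After XOR with byte 0x3A: 0xE2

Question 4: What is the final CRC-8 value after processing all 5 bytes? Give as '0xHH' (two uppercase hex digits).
Answer: 0xA0

Derivation:
After byte 1 (0xCB): reg=0x20
After byte 2 (0xC0): reg=0xAE
After byte 3 (0x40): reg=0x84
After byte 4 (0xAC): reg=0xD8
After byte 5 (0x3A): reg=0xA0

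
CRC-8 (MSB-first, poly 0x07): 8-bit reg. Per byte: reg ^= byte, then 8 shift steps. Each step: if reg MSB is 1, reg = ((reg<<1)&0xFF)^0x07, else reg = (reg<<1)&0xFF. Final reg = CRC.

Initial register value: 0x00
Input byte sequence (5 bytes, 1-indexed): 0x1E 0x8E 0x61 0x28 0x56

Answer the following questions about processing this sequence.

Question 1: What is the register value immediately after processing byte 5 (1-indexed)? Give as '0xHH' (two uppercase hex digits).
After byte 1 (0x1E): reg=0x5A
After byte 2 (0x8E): reg=0x22
After byte 3 (0x61): reg=0xCE
After byte 4 (0x28): reg=0xBC
After byte 5 (0x56): reg=0x98

Answer: 0x98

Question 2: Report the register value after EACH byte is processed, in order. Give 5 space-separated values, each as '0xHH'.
0x5A 0x22 0xCE 0xBC 0x98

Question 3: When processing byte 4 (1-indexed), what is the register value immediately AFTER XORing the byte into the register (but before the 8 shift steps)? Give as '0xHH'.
Register before byte 4: 0xCE
Byte 4: 0x28
0xCE XOR 0x28 = 0xE6

Answer: 0xE6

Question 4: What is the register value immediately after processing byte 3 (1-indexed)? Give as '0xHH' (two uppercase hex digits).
After byte 1 (0x1E): reg=0x5A
After byte 2 (0x8E): reg=0x22
After byte 3 (0x61): reg=0xCE

Answer: 0xCE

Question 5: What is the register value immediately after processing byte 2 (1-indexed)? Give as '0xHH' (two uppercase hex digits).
After byte 1 (0x1E): reg=0x5A
After byte 2 (0x8E): reg=0x22

Answer: 0x22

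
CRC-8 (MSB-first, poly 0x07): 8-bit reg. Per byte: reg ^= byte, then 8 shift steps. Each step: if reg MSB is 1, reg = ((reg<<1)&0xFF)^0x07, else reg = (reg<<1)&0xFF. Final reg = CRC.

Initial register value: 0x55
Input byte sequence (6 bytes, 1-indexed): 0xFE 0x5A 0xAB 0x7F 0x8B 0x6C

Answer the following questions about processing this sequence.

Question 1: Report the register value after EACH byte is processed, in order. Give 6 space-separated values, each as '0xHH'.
0x58 0x0E 0x72 0x23 0x51 0xB3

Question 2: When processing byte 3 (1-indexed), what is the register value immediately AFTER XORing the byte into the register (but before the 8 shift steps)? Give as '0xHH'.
Register before byte 3: 0x0E
Byte 3: 0xAB
0x0E XOR 0xAB = 0xA5

Answer: 0xA5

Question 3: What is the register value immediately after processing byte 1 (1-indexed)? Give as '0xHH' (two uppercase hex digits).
After byte 1 (0xFE): reg=0x58

Answer: 0x58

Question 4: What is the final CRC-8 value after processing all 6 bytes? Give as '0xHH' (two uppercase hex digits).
Answer: 0xB3

Derivation:
After byte 1 (0xFE): reg=0x58
After byte 2 (0x5A): reg=0x0E
After byte 3 (0xAB): reg=0x72
After byte 4 (0x7F): reg=0x23
After byte 5 (0x8B): reg=0x51
After byte 6 (0x6C): reg=0xB3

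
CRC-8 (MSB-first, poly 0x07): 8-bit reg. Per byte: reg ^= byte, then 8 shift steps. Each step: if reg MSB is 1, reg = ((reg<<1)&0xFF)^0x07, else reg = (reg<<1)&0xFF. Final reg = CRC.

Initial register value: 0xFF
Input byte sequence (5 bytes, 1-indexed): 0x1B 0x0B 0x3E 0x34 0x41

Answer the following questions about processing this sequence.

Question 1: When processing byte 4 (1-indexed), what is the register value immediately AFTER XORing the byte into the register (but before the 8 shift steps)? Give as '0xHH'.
Answer: 0x7C

Derivation:
Register before byte 4: 0x48
Byte 4: 0x34
0x48 XOR 0x34 = 0x7C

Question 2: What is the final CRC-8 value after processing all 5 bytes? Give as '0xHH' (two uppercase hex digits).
Answer: 0x9E

Derivation:
After byte 1 (0x1B): reg=0xB2
After byte 2 (0x0B): reg=0x26
After byte 3 (0x3E): reg=0x48
After byte 4 (0x34): reg=0x73
After byte 5 (0x41): reg=0x9E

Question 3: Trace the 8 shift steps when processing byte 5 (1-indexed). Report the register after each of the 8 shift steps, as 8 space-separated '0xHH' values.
After byte 1 (0x1B): reg=0xB2
After byte 2 (0x0B): reg=0x26
After byte 3 (0x3E): reg=0x48
After byte 4 (0x34): reg=0x73
Register before byte 5: 0x73
After XOR with byte 0x41: 0x32

Answer: 0x64 0xC8 0x97 0x29 0x52 0xA4 0x4F 0x9E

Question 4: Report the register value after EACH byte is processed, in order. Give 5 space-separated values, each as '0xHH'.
0xB2 0x26 0x48 0x73 0x9E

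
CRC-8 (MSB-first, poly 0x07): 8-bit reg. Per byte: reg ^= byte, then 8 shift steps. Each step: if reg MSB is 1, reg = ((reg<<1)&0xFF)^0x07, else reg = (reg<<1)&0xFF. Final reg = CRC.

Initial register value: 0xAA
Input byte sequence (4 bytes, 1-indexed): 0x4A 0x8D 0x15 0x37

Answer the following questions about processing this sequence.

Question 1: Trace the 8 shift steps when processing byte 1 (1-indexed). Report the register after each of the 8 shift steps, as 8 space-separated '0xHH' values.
Register before byte 1: 0xAA
After XOR with byte 0x4A: 0xE0

Answer: 0xC7 0x89 0x15 0x2A 0x54 0xA8 0x57 0xAE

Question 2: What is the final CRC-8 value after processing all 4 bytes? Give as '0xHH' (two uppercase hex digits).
Answer: 0x6D

Derivation:
After byte 1 (0x4A): reg=0xAE
After byte 2 (0x8D): reg=0xE9
After byte 3 (0x15): reg=0xFA
After byte 4 (0x37): reg=0x6D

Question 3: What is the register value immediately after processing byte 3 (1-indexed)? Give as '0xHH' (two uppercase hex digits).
Answer: 0xFA

Derivation:
After byte 1 (0x4A): reg=0xAE
After byte 2 (0x8D): reg=0xE9
After byte 3 (0x15): reg=0xFA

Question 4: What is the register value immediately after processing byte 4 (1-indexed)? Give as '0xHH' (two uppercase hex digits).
After byte 1 (0x4A): reg=0xAE
After byte 2 (0x8D): reg=0xE9
After byte 3 (0x15): reg=0xFA
After byte 4 (0x37): reg=0x6D

Answer: 0x6D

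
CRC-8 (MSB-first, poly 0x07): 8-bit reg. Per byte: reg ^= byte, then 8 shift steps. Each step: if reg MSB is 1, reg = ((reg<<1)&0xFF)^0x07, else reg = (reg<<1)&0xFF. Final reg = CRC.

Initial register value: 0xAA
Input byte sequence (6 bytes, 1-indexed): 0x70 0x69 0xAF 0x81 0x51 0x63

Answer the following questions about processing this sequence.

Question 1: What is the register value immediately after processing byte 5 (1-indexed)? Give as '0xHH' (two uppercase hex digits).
Answer: 0x5F

Derivation:
After byte 1 (0x70): reg=0x08
After byte 2 (0x69): reg=0x20
After byte 3 (0xAF): reg=0xA4
After byte 4 (0x81): reg=0xFB
After byte 5 (0x51): reg=0x5F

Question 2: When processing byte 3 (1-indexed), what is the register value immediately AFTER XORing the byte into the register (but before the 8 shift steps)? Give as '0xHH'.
Answer: 0x8F

Derivation:
Register before byte 3: 0x20
Byte 3: 0xAF
0x20 XOR 0xAF = 0x8F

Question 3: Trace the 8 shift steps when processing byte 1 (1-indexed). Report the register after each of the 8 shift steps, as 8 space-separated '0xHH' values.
Register before byte 1: 0xAA
After XOR with byte 0x70: 0xDA

Answer: 0xB3 0x61 0xC2 0x83 0x01 0x02 0x04 0x08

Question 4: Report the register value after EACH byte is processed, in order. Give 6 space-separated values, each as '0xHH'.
0x08 0x20 0xA4 0xFB 0x5F 0xB4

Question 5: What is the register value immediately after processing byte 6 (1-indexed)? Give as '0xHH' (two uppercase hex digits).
After byte 1 (0x70): reg=0x08
After byte 2 (0x69): reg=0x20
After byte 3 (0xAF): reg=0xA4
After byte 4 (0x81): reg=0xFB
After byte 5 (0x51): reg=0x5F
After byte 6 (0x63): reg=0xB4

Answer: 0xB4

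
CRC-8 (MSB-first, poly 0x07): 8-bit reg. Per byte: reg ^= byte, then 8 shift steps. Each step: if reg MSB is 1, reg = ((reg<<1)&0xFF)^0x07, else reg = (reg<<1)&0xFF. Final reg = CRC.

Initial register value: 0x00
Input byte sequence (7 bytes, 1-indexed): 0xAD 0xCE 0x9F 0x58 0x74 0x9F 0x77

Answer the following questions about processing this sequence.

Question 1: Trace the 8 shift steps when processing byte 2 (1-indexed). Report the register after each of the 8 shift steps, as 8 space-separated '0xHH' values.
After byte 1 (0xAD): reg=0x4A
Register before byte 2: 0x4A
After XOR with byte 0xCE: 0x84

Answer: 0x0F 0x1E 0x3C 0x78 0xF0 0xE7 0xC9 0x95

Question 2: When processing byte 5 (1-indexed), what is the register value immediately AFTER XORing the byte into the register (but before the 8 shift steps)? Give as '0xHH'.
Register before byte 5: 0x0D
Byte 5: 0x74
0x0D XOR 0x74 = 0x79

Answer: 0x79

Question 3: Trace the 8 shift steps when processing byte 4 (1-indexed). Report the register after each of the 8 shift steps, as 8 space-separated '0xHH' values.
After byte 1 (0xAD): reg=0x4A
After byte 2 (0xCE): reg=0x95
After byte 3 (0x9F): reg=0x36
Register before byte 4: 0x36
After XOR with byte 0x58: 0x6E

Answer: 0xDC 0xBF 0x79 0xF2 0xE3 0xC1 0x85 0x0D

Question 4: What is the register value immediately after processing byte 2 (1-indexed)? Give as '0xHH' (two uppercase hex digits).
After byte 1 (0xAD): reg=0x4A
After byte 2 (0xCE): reg=0x95

Answer: 0x95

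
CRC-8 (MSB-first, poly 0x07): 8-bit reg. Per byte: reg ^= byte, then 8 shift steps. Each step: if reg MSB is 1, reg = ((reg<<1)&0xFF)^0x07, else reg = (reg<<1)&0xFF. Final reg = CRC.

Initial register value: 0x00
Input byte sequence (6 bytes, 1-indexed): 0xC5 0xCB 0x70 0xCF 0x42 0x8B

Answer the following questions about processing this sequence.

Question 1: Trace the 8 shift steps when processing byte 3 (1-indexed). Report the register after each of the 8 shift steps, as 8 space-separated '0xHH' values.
Answer: 0x41 0x82 0x03 0x06 0x0C 0x18 0x30 0x60

Derivation:
After byte 1 (0xC5): reg=0x55
After byte 2 (0xCB): reg=0xD3
Register before byte 3: 0xD3
After XOR with byte 0x70: 0xA3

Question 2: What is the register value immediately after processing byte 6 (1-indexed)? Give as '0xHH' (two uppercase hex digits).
After byte 1 (0xC5): reg=0x55
After byte 2 (0xCB): reg=0xD3
After byte 3 (0x70): reg=0x60
After byte 4 (0xCF): reg=0x44
After byte 5 (0x42): reg=0x12
After byte 6 (0x8B): reg=0xC6

Answer: 0xC6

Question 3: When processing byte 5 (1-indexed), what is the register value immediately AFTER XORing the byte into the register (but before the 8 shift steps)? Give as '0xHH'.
Answer: 0x06

Derivation:
Register before byte 5: 0x44
Byte 5: 0x42
0x44 XOR 0x42 = 0x06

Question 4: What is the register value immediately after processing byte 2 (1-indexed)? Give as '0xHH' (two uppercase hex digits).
Answer: 0xD3

Derivation:
After byte 1 (0xC5): reg=0x55
After byte 2 (0xCB): reg=0xD3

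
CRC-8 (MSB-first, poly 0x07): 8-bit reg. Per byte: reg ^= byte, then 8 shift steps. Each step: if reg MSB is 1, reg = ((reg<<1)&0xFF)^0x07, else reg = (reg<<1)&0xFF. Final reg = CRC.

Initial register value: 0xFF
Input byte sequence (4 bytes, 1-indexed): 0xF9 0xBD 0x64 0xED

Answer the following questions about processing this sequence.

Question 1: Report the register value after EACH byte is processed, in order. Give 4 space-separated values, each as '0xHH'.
0x12 0x44 0xE0 0x23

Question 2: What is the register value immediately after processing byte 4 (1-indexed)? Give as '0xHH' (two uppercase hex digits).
Answer: 0x23

Derivation:
After byte 1 (0xF9): reg=0x12
After byte 2 (0xBD): reg=0x44
After byte 3 (0x64): reg=0xE0
After byte 4 (0xED): reg=0x23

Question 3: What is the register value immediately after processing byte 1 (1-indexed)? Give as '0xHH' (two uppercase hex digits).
After byte 1 (0xF9): reg=0x12

Answer: 0x12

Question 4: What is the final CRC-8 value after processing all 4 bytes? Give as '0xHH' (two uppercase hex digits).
Answer: 0x23

Derivation:
After byte 1 (0xF9): reg=0x12
After byte 2 (0xBD): reg=0x44
After byte 3 (0x64): reg=0xE0
After byte 4 (0xED): reg=0x23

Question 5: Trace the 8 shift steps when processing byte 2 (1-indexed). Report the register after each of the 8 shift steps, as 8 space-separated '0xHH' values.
After byte 1 (0xF9): reg=0x12
Register before byte 2: 0x12
After XOR with byte 0xBD: 0xAF

Answer: 0x59 0xB2 0x63 0xC6 0x8B 0x11 0x22 0x44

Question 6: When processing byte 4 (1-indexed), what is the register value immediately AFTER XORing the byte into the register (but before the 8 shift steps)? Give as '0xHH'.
Answer: 0x0D

Derivation:
Register before byte 4: 0xE0
Byte 4: 0xED
0xE0 XOR 0xED = 0x0D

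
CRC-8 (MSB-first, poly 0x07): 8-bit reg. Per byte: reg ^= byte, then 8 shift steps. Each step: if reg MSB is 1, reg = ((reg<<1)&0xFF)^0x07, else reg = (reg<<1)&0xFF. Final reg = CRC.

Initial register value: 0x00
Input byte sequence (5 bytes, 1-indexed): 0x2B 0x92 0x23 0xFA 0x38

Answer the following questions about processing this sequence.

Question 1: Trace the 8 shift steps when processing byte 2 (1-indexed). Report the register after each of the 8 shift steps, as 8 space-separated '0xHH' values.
Answer: 0x86 0x0B 0x16 0x2C 0x58 0xB0 0x67 0xCE

Derivation:
After byte 1 (0x2B): reg=0xD1
Register before byte 2: 0xD1
After XOR with byte 0x92: 0x43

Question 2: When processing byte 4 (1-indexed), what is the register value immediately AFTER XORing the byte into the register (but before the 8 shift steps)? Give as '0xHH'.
Register before byte 4: 0x8D
Byte 4: 0xFA
0x8D XOR 0xFA = 0x77

Answer: 0x77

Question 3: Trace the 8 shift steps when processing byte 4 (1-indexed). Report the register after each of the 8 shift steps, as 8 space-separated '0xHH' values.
Answer: 0xEE 0xDB 0xB1 0x65 0xCA 0x93 0x21 0x42

Derivation:
After byte 1 (0x2B): reg=0xD1
After byte 2 (0x92): reg=0xCE
After byte 3 (0x23): reg=0x8D
Register before byte 4: 0x8D
After XOR with byte 0xFA: 0x77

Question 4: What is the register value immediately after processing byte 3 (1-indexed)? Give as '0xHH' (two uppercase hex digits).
After byte 1 (0x2B): reg=0xD1
After byte 2 (0x92): reg=0xCE
After byte 3 (0x23): reg=0x8D

Answer: 0x8D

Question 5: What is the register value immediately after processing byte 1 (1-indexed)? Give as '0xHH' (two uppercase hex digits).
Answer: 0xD1

Derivation:
After byte 1 (0x2B): reg=0xD1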